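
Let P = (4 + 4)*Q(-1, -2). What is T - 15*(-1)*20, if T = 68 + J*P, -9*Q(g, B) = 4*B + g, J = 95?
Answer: 1128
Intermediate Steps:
Q(g, B) = -4*B/9 - g/9 (Q(g, B) = -(4*B + g)/9 = -(g + 4*B)/9 = -4*B/9 - g/9)
P = 8 (P = (4 + 4)*(-4/9*(-2) - ⅑*(-1)) = 8*(8/9 + ⅑) = 8*1 = 8)
T = 828 (T = 68 + 95*8 = 68 + 760 = 828)
T - 15*(-1)*20 = 828 - 15*(-1)*20 = 828 + 15*20 = 828 + 300 = 1128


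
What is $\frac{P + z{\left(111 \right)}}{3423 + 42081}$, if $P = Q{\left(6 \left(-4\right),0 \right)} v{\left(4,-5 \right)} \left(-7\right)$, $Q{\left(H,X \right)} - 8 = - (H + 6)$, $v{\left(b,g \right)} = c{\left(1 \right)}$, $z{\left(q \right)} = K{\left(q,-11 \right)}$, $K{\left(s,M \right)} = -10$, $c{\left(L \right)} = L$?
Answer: $- \frac{1}{237} \approx -0.0042194$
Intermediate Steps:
$z{\left(q \right)} = -10$
$v{\left(b,g \right)} = 1$
$Q{\left(H,X \right)} = 2 - H$ ($Q{\left(H,X \right)} = 8 - \left(H + 6\right) = 8 - \left(6 + H\right) = 2 - H$)
$P = -182$ ($P = \left(2 - 6 \left(-4\right)\right) 1 \left(-7\right) = \left(2 - -24\right) 1 \left(-7\right) = \left(2 + 24\right) 1 \left(-7\right) = 26 \cdot 1 \left(-7\right) = 26 \left(-7\right) = -182$)
$\frac{P + z{\left(111 \right)}}{3423 + 42081} = \frac{-182 - 10}{3423 + 42081} = - \frac{192}{45504} = \left(-192\right) \frac{1}{45504} = - \frac{1}{237}$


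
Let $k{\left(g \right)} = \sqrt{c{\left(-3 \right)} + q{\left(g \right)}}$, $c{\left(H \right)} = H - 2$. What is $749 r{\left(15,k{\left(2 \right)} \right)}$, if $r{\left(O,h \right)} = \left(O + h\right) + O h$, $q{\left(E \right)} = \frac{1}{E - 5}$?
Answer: $11235 + \frac{47936 i \sqrt{3}}{3} \approx 11235.0 + 27676.0 i$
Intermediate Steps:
$c{\left(H \right)} = -2 + H$
$q{\left(E \right)} = \frac{1}{-5 + E}$
$k{\left(g \right)} = \sqrt{-5 + \frac{1}{-5 + g}}$ ($k{\left(g \right)} = \sqrt{\left(-2 - 3\right) + \frac{1}{-5 + g}} = \sqrt{-5 + \frac{1}{-5 + g}}$)
$r{\left(O,h \right)} = O + h + O h$
$749 r{\left(15,k{\left(2 \right)} \right)} = 749 \left(15 + \sqrt{\frac{26 - 10}{-5 + 2}} + 15 \sqrt{\frac{26 - 10}{-5 + 2}}\right) = 749 \left(15 + \sqrt{\frac{26 - 10}{-3}} + 15 \sqrt{\frac{26 - 10}{-3}}\right) = 749 \left(15 + \sqrt{\left(- \frac{1}{3}\right) 16} + 15 \sqrt{\left(- \frac{1}{3}\right) 16}\right) = 749 \left(15 + \sqrt{- \frac{16}{3}} + 15 \sqrt{- \frac{16}{3}}\right) = 749 \left(15 + \frac{4 i \sqrt{3}}{3} + 15 \frac{4 i \sqrt{3}}{3}\right) = 749 \left(15 + \frac{4 i \sqrt{3}}{3} + 20 i \sqrt{3}\right) = 749 \left(15 + \frac{64 i \sqrt{3}}{3}\right) = 11235 + \frac{47936 i \sqrt{3}}{3}$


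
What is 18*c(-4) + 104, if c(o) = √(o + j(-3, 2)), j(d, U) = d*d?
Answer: 104 + 18*√5 ≈ 144.25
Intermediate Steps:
j(d, U) = d²
c(o) = √(9 + o) (c(o) = √(o + (-3)²) = √(o + 9) = √(9 + o))
18*c(-4) + 104 = 18*√(9 - 4) + 104 = 18*√5 + 104 = 104 + 18*√5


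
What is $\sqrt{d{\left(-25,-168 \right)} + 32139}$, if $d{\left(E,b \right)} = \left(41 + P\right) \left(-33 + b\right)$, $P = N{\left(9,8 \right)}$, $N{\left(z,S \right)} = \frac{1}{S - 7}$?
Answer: $3 \sqrt{2633} \approx 153.94$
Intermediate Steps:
$N{\left(z,S \right)} = \frac{1}{-7 + S}$
$P = 1$ ($P = \frac{1}{-7 + 8} = 1^{-1} = 1$)
$d{\left(E,b \right)} = -1386 + 42 b$ ($d{\left(E,b \right)} = \left(41 + 1\right) \left(-33 + b\right) = 42 \left(-33 + b\right) = -1386 + 42 b$)
$\sqrt{d{\left(-25,-168 \right)} + 32139} = \sqrt{\left(-1386 + 42 \left(-168\right)\right) + 32139} = \sqrt{\left(-1386 - 7056\right) + 32139} = \sqrt{-8442 + 32139} = \sqrt{23697} = 3 \sqrt{2633}$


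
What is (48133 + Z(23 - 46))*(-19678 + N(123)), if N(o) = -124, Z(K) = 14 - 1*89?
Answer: -951644516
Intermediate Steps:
Z(K) = -75 (Z(K) = 14 - 89 = -75)
(48133 + Z(23 - 46))*(-19678 + N(123)) = (48133 - 75)*(-19678 - 124) = 48058*(-19802) = -951644516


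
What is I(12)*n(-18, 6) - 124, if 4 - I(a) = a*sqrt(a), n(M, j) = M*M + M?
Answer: 1100 - 7344*sqrt(3) ≈ -11620.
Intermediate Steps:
n(M, j) = M + M**2 (n(M, j) = M**2 + M = M + M**2)
I(a) = 4 - a**(3/2) (I(a) = 4 - a*sqrt(a) = 4 - a**(3/2))
I(12)*n(-18, 6) - 124 = (4 - 12**(3/2))*(-18*(1 - 18)) - 124 = (4 - 24*sqrt(3))*(-18*(-17)) - 124 = (4 - 24*sqrt(3))*306 - 124 = (1224 - 7344*sqrt(3)) - 124 = 1100 - 7344*sqrt(3)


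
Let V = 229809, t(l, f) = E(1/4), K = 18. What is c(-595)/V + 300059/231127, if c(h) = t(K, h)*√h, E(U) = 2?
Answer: 300059/231127 + 2*I*√595/229809 ≈ 1.2982 + 0.00021229*I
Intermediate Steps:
t(l, f) = 2
c(h) = 2*√h
c(-595)/V + 300059/231127 = (2*√(-595))/229809 + 300059/231127 = (2*(I*√595))*(1/229809) + 300059*(1/231127) = (2*I*√595)*(1/229809) + 300059/231127 = 2*I*√595/229809 + 300059/231127 = 300059/231127 + 2*I*√595/229809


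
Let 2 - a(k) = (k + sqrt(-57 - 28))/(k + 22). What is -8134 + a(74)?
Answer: -390373/48 - I*sqrt(85)/96 ≈ -8132.8 - 0.096037*I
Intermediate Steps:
a(k) = 2 - (k + I*sqrt(85))/(22 + k) (a(k) = 2 - (k + sqrt(-57 - 28))/(k + 22) = 2 - (k + sqrt(-85))/(22 + k) = 2 - (k + I*sqrt(85))/(22 + k))
-8134 + a(74) = -8134 + (44 + 74 - I*sqrt(85))/(22 + 74) = -8134 + (118 - I*sqrt(85))/96 = -8134 + (59/48 - I*sqrt(85)/96) = -390373/48 - I*sqrt(85)/96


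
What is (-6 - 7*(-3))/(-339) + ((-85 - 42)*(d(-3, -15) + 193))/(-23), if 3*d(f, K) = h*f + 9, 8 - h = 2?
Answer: 2726575/2599 ≈ 1049.1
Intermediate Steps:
h = 6 (h = 8 - 1*2 = 8 - 2 = 6)
d(f, K) = 3 + 2*f (d(f, K) = (6*f + 9)/3 = (9 + 6*f)/3 = 3 + 2*f)
(-6 - 7*(-3))/(-339) + ((-85 - 42)*(d(-3, -15) + 193))/(-23) = (-6 - 7*(-3))/(-339) + ((-85 - 42)*((3 + 2*(-3)) + 193))/(-23) = (-6 + 21)*(-1/339) - 127*((3 - 6) + 193)*(-1/23) = 15*(-1/339) - 127*(-3 + 193)*(-1/23) = -5/113 - 127*190*(-1/23) = -5/113 - 24130*(-1/23) = -5/113 + 24130/23 = 2726575/2599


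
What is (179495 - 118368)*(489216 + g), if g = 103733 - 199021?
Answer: 24079636856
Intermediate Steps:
g = -95288
(179495 - 118368)*(489216 + g) = (179495 - 118368)*(489216 - 95288) = 61127*393928 = 24079636856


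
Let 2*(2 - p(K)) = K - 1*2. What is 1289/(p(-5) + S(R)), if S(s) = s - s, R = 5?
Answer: 2578/11 ≈ 234.36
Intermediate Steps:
S(s) = 0
p(K) = 3 - K/2 (p(K) = 2 - (K - 1*2)/2 = 2 - (K - 2)/2 = 2 - (-2 + K)/2 = 2 + (1 - K/2) = 3 - K/2)
1289/(p(-5) + S(R)) = 1289/((3 - ½*(-5)) + 0) = 1289/((3 + 5/2) + 0) = 1289/(11/2 + 0) = 1289/(11/2) = 1289*(2/11) = 2578/11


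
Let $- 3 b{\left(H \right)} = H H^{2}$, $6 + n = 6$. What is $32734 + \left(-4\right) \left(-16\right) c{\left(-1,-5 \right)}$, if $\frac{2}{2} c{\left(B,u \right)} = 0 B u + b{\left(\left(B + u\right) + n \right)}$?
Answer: $37342$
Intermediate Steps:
$n = 0$ ($n = -6 + 6 = 0$)
$b{\left(H \right)} = - \frac{H^{3}}{3}$ ($b{\left(H \right)} = - \frac{H H^{2}}{3} = - \frac{H^{3}}{3}$)
$c{\left(B,u \right)} = - \frac{\left(B + u\right)^{3}}{3}$ ($c{\left(B,u \right)} = 0 B u - \frac{\left(\left(B + u\right) + 0\right)^{3}}{3} = 0 u - \frac{\left(B + u\right)^{3}}{3} = 0 - \frac{\left(B + u\right)^{3}}{3} = - \frac{\left(B + u\right)^{3}}{3}$)
$32734 + \left(-4\right) \left(-16\right) c{\left(-1,-5 \right)} = 32734 + \left(-4\right) \left(-16\right) \left(- \frac{\left(-1 - 5\right)^{3}}{3}\right) = 32734 + 64 \left(- \frac{\left(-6\right)^{3}}{3}\right) = 32734 + 64 \left(\left(- \frac{1}{3}\right) \left(-216\right)\right) = 32734 + 64 \cdot 72 = 32734 + 4608 = 37342$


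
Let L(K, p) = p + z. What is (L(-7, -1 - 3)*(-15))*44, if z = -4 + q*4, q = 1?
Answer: 2640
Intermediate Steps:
z = 0 (z = -4 + 1*4 = -4 + 4 = 0)
L(K, p) = p (L(K, p) = p + 0 = p)
(L(-7, -1 - 3)*(-15))*44 = ((-1 - 3)*(-15))*44 = -4*(-15)*44 = 60*44 = 2640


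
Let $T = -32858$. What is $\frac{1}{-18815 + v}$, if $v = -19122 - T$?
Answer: $- \frac{1}{5079} \approx -0.00019689$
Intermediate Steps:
$v = 13736$ ($v = -19122 - -32858 = -19122 + 32858 = 13736$)
$\frac{1}{-18815 + v} = \frac{1}{-18815 + 13736} = \frac{1}{-5079} = - \frac{1}{5079}$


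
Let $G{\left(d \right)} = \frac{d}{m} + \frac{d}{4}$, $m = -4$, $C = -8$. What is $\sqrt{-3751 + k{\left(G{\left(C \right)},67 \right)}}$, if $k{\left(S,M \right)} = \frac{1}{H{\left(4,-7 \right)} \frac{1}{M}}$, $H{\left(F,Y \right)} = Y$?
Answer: $\frac{2 i \sqrt{46067}}{7} \approx 61.323 i$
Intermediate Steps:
$G{\left(d \right)} = 0$ ($G{\left(d \right)} = \frac{d}{-4} + \frac{d}{4} = d \left(- \frac{1}{4}\right) + d \frac{1}{4} = - \frac{d}{4} + \frac{d}{4} = 0$)
$k{\left(S,M \right)} = - \frac{M}{7}$ ($k{\left(S,M \right)} = \frac{1}{\left(-7\right) \frac{1}{M}} = - \frac{M}{7}$)
$\sqrt{-3751 + k{\left(G{\left(C \right)},67 \right)}} = \sqrt{-3751 - \frac{67}{7}} = \sqrt{- \frac{26324}{7}} = \frac{2 i \sqrt{46067}}{7}$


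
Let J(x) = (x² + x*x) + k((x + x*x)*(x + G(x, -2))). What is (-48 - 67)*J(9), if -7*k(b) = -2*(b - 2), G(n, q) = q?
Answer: -274850/7 ≈ -39264.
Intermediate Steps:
k(b) = -4/7 + 2*b/7 (k(b) = -(-2)*(b - 2)/7 = -(-2)*(-2 + b)/7 = -(4 - 2*b)/7 = -4/7 + 2*b/7)
J(x) = -4/7 + 2*x² + 2*(-2 + x)*(x + x²)/7 (J(x) = (x² + x*x) + (-4/7 + 2*((x + x*x)*(x - 2))/7) = (x² + x²) + (-4/7 + 2*((x + x²)*(-2 + x))/7) = 2*x² + (-4/7 + 2*((-2 + x)*(x + x²))/7) = 2*x² + (-4/7 + 2*(-2 + x)*(x + x²)/7) = -4/7 + 2*x² + 2*(-2 + x)*(x + x²)/7)
(-48 - 67)*J(9) = (-48 - 67)*(-4/7 - 4/7*9 + (2/7)*9³ + (12/7)*9²) = -115*(-4/7 - 36/7 + (2/7)*729 + (12/7)*81) = -115*(-4/7 - 36/7 + 1458/7 + 972/7) = -115*2390/7 = -274850/7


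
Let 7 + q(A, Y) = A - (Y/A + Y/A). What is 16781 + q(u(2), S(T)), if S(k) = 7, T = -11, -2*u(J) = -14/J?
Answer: 33547/2 ≈ 16774.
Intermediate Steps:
u(J) = 7/J (u(J) = -(-7)/J = 7/J)
q(A, Y) = -7 + A - 2*Y/A (q(A, Y) = -7 + (A - (Y/A + Y/A)) = -7 + (A - 2*Y/A) = -7 + A - 2*Y/A)
16781 + q(u(2), S(T)) = 16781 + (-7 + 7/2 - 2*7/7/2) = 16781 + (-7 + 7/2 - 2*7*2/7) = 16781 + (-7 + 7/2 - 4) = 16781 - 15/2 = 33547/2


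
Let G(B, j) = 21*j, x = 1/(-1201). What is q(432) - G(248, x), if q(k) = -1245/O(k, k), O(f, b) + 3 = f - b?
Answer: 498436/1201 ≈ 415.02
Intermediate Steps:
O(f, b) = -3 + f - b (O(f, b) = -3 + (f - b) = -3 + f - b)
x = -1/1201 ≈ -0.00083264
q(k) = 415 (q(k) = -1245/(-3 + k - k) = -1245/(-3) = -1245*(-⅓) = 415)
q(432) - G(248, x) = 415 - 21*(-1)/1201 = 415 - 1*(-21/1201) = 415 + 21/1201 = 498436/1201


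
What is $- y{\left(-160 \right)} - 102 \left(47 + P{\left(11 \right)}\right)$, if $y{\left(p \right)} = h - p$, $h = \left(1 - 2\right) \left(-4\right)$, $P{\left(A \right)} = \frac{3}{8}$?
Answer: $- \frac{19985}{4} \approx -4996.3$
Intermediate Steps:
$P{\left(A \right)} = \frac{3}{8}$ ($P{\left(A \right)} = 3 \cdot \frac{1}{8} = \frac{3}{8}$)
$h = 4$ ($h = \left(-1\right) \left(-4\right) = 4$)
$y{\left(p \right)} = 4 - p$
$- y{\left(-160 \right)} - 102 \left(47 + P{\left(11 \right)}\right) = - (4 - -160) - 102 \left(47 + \frac{3}{8}\right) = - (4 + 160) - 102 \cdot \frac{379}{8} = \left(-1\right) 164 - \frac{19329}{4} = -164 - \frac{19329}{4} = - \frac{19985}{4}$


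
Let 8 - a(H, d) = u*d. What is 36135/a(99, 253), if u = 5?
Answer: -12045/419 ≈ -28.747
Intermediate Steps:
a(H, d) = 8 - 5*d
36135/a(99, 253) = 36135/(8 - 5*253) = 36135/(8 - 1265) = 36135/(-1257) = 36135*(-1/1257) = -12045/419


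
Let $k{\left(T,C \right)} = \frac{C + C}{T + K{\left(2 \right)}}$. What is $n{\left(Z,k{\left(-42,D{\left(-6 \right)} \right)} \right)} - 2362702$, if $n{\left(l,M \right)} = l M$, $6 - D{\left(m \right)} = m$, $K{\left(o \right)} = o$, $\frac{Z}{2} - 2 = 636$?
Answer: $- \frac{11817338}{5} \approx -2.3635 \cdot 10^{6}$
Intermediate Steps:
$Z = 1276$ ($Z = 4 + 2 \cdot 636 = 4 + 1272 = 1276$)
$D{\left(m \right)} = 6 - m$
$k{\left(T,C \right)} = \frac{2 C}{2 + T}$ ($k{\left(T,C \right)} = \frac{C + C}{T + 2} = \frac{2 C}{2 + T}$)
$n{\left(l,M \right)} = M l$
$n{\left(Z,k{\left(-42,D{\left(-6 \right)} \right)} \right)} - 2362702 = \frac{2 \left(6 - -6\right)}{2 - 42} \cdot 1276 - 2362702 = \frac{2 \left(6 + 6\right)}{-40} \cdot 1276 - 2362702 = 2 \cdot 12 \left(- \frac{1}{40}\right) 1276 - 2362702 = \left(- \frac{3}{5}\right) 1276 - 2362702 = - \frac{3828}{5} - 2362702 = - \frac{11817338}{5}$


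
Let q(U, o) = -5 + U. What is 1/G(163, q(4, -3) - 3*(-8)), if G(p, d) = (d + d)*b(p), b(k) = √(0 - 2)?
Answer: -I*√2/92 ≈ -0.015372*I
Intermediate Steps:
b(k) = I*√2 (b(k) = √(-2) = I*√2)
G(p, d) = 2*I*d*√2 (G(p, d) = (d + d)*(I*√2) = (2*d)*(I*√2) = 2*I*d*√2)
1/G(163, q(4, -3) - 3*(-8)) = 1/(2*I*((-5 + 4) - 3*(-8))*√2) = 1/(2*I*(-1 + 24)*√2) = 1/(2*I*23*√2) = 1/(46*I*√2) = -I*√2/92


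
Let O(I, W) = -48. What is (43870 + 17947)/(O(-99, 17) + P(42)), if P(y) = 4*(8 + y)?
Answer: 61817/152 ≈ 406.69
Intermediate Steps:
P(y) = 32 + 4*y
(43870 + 17947)/(O(-99, 17) + P(42)) = (43870 + 17947)/(-48 + (32 + 4*42)) = 61817/(-48 + (32 + 168)) = 61817/(-48 + 200) = 61817/152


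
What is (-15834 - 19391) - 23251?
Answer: -58476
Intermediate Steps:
(-15834 - 19391) - 23251 = -35225 - 23251 = -58476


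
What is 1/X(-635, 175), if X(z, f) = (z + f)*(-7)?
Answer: 1/3220 ≈ 0.00031056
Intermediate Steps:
X(z, f) = -7*f - 7*z (X(z, f) = (f + z)*(-7) = -7*f - 7*z)
1/X(-635, 175) = 1/(-7*175 - 7*(-635)) = 1/(-1225 + 4445) = 1/3220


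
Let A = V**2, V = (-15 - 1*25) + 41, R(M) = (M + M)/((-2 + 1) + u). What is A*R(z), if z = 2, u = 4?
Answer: 4/3 ≈ 1.3333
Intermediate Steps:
R(M) = 2*M/3 (R(M) = (M + M)/((-2 + 1) + 4) = (2*M)/(-1 + 4) = (2*M)/3 = (2*M)*(1/3) = 2*M/3)
V = 1 (V = (-15 - 25) + 41 = -40 + 41 = 1)
A = 1 (A = 1**2 = 1)
A*R(z) = 1*((2/3)*2) = 1*(4/3) = 4/3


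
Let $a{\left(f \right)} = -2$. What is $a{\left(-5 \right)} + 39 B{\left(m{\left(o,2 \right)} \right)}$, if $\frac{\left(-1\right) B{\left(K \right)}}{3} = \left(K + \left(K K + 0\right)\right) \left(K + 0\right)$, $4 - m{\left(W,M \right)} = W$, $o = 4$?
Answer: $-2$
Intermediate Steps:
$m{\left(W,M \right)} = 4 - W$
$B{\left(K \right)} = - 3 K \left(K + K^{2}\right)$ ($B{\left(K \right)} = - 3 \left(K + \left(K K + 0\right)\right) \left(K + 0\right) = - 3 \left(K + \left(K^{2} + 0\right)\right) K = - 3 \left(K + K^{2}\right) K = - 3 K \left(K + K^{2}\right)$)
$a{\left(-5 \right)} + 39 B{\left(m{\left(o,2 \right)} \right)} = -2 + 39 \cdot 3 \left(4 - 4\right)^{2} \left(-1 - \left(4 - 4\right)\right) = -2 + 39 \cdot 3 \cdot 0^{2} \left(-1 - 0\right) = -2 + 39 \cdot 3 \cdot 0 \left(-1 + 0\right) = -2 + 39 \cdot 3 \cdot 0 \left(-1\right) = -2 + 39 \cdot 0 = -2 + 0 = -2$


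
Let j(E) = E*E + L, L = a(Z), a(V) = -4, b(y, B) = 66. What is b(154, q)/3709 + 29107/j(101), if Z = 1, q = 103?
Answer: 108630865/37820673 ≈ 2.8723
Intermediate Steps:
L = -4
j(E) = -4 + E² (j(E) = E*E - 4 = E² - 4 = -4 + E²)
b(154, q)/3709 + 29107/j(101) = 66/3709 + 29107/(-4 + 101²) = 66*(1/3709) + 29107/(-4 + 10201) = 66/3709 + 29107/10197 = 108630865/37820673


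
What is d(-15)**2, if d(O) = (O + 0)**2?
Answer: 50625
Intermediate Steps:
d(O) = O**2
d(-15)**2 = ((-15)**2)**2 = 225**2 = 50625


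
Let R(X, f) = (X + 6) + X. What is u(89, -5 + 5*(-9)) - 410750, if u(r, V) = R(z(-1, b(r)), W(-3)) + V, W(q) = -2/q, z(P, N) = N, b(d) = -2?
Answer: -410798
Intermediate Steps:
R(X, f) = 6 + 2*X (R(X, f) = (6 + X) + X = 6 + 2*X)
u(r, V) = 2 + V (u(r, V) = (6 + 2*(-2)) + V = (6 - 4) + V = 2 + V)
u(89, -5 + 5*(-9)) - 410750 = (2 + (-5 + 5*(-9))) - 410750 = (2 + (-5 - 45)) - 410750 = (2 - 50) - 410750 = -48 - 410750 = -410798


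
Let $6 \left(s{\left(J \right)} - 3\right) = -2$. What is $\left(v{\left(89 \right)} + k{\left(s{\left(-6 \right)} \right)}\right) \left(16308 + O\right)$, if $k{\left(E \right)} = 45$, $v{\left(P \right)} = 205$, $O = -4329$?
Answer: $2994750$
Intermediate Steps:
$s{\left(J \right)} = \frac{8}{3}$ ($s{\left(J \right)} = 3 + \frac{1}{6} \left(-2\right) = 3 - \frac{1}{3} = \frac{8}{3}$)
$\left(v{\left(89 \right)} + k{\left(s{\left(-6 \right)} \right)}\right) \left(16308 + O\right) = \left(205 + 45\right) \left(16308 - 4329\right) = 250 \cdot 11979 = 2994750$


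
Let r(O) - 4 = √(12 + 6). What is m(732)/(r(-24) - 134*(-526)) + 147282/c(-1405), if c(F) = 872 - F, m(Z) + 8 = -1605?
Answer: 13546672028086/209507534313 + 1613*√2/1656186042 ≈ 64.660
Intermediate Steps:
m(Z) = -1613 (m(Z) = -8 - 1605 = -1613)
r(O) = 4 + 3*√2 (r(O) = 4 + √(12 + 6) = 4 + √18 = 4 + 3*√2)
m(732)/(r(-24) - 134*(-526)) + 147282/c(-1405) = -1613/((4 + 3*√2) - 134*(-526)) + 147282/(872 - 1*(-1405)) = -1613/((4 + 3*√2) + 70484) + 147282/(872 + 1405) = -1613/(70488 + 3*√2) + 147282/2277 = -1613/(70488 + 3*√2) + 147282*(1/2277) = -1613/(70488 + 3*√2) + 49094/759 = 49094/759 - 1613/(70488 + 3*√2)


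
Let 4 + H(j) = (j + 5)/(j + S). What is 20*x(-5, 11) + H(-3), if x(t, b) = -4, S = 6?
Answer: -250/3 ≈ -83.333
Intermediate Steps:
H(j) = -4 + (5 + j)/(6 + j) (H(j) = -4 + (j + 5)/(j + 6) = -4 + (5 + j)/(6 + j))
20*x(-5, 11) + H(-3) = 20*(-4) + (-19 - 3*(-3))/(6 - 3) = -80 + (-19 + 9)/3 = -80 + (⅓)*(-10) = -80 - 10/3 = -250/3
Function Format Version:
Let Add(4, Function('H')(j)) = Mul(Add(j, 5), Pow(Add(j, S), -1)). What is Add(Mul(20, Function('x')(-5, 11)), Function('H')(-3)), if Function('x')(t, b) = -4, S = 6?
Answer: Rational(-250, 3) ≈ -83.333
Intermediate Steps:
Function('H')(j) = Add(-4, Mul(Pow(Add(6, j), -1), Add(5, j))) (Function('H')(j) = Add(-4, Mul(Add(j, 5), Pow(Add(j, 6), -1))) = Add(-4, Mul(Add(5, j), Pow(Add(6, j), -1))) = Add(-4, Mul(Pow(Add(6, j), -1), Add(5, j))))
Add(Mul(20, Function('x')(-5, 11)), Function('H')(-3)) = Add(Mul(20, -4), Mul(Pow(Add(6, -3), -1), Add(-19, Mul(-3, -3)))) = Add(-80, Mul(Pow(3, -1), Add(-19, 9))) = Add(-80, Mul(Rational(1, 3), -10)) = Add(-80, Rational(-10, 3)) = Rational(-250, 3)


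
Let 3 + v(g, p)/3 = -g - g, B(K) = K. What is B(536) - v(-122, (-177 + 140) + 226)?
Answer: -187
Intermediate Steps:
v(g, p) = -9 - 6*g (v(g, p) = -9 + 3*(-g - g) = -9 + 3*(-2*g) = -9 - 6*g)
B(536) - v(-122, (-177 + 140) + 226) = 536 - (-9 - 6*(-122)) = 536 - (-9 + 732) = 536 - 1*723 = 536 - 723 = -187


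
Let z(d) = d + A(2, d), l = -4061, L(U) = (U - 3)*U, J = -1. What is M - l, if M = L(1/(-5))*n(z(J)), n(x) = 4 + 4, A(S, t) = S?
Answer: 101653/25 ≈ 4066.1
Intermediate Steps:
L(U) = U*(-3 + U) (L(U) = (-3 + U)*U = U*(-3 + U))
z(d) = 2 + d (z(d) = d + 2 = 2 + d)
n(x) = 8
M = 128/25 (M = ((1/(-5))*(-3 + 1/(-5)))*8 = ((1*(-⅕))*(-3 + 1*(-⅕)))*8 = -(-3 - ⅕)/5*8 = -⅕*(-16/5)*8 = (16/25)*8 = 128/25 ≈ 5.1200)
M - l = 128/25 - 1*(-4061) = 128/25 + 4061 = 101653/25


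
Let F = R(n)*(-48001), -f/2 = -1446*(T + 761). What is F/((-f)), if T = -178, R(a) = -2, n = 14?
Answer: -48001/843018 ≈ -0.056939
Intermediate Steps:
f = 1686036 (f = -(-2892)*(-178 + 761) = -(-2892)*583 = -2*(-843018) = 1686036)
F = 96002 (F = -2*(-48001) = 96002)
F/((-f)) = 96002/((-1*1686036)) = 96002/(-1686036) = 96002*(-1/1686036) = -48001/843018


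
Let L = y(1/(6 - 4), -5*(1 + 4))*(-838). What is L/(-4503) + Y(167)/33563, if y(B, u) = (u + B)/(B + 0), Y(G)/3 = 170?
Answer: -1375867376/151134189 ≈ -9.1036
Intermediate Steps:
Y(G) = 510 (Y(G) = 3*170 = 510)
y(B, u) = (B + u)/B
L = 41062 (L = ((1/(6 - 4) - 5*(1 + 4))/(1/(6 - 4)))*(-838) = ((1/2 - 5*5)/(1/2))*(-838) = ((½ - 25)/(½))*(-838) = (2*(-49/2))*(-838) = -49*(-838) = 41062)
L/(-4503) + Y(167)/33563 = 41062/(-4503) + 510/33563 = 41062*(-1/4503) + 510*(1/33563) = -41062/4503 + 510/33563 = -1375867376/151134189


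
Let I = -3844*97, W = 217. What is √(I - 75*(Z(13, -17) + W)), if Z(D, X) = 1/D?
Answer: I*√65766142/13 ≈ 623.82*I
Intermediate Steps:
I = -372868
√(I - 75*(Z(13, -17) + W)) = √(-372868 - 75*(1/13 + 217)) = √(-372868 - 75*2822/13) = √(-372868 - 211650/13) = √(-5058934/13) = I*√65766142/13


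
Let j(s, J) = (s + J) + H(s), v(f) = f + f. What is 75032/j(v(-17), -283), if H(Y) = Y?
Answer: -75032/351 ≈ -213.77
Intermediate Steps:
v(f) = 2*f
j(s, J) = J + 2*s (j(s, J) = (s + J) + s = (J + s) + s = J + 2*s)
75032/j(v(-17), -283) = 75032/(-283 + 2*(2*(-17))) = 75032/(-283 + 2*(-34)) = 75032/(-283 - 68) = 75032/(-351) = 75032*(-1/351) = -75032/351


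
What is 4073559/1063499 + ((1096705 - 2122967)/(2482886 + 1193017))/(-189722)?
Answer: 1420449894771040366/370841925272836017 ≈ 3.8303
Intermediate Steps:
4073559/1063499 + ((1096705 - 2122967)/(2482886 + 1193017))/(-189722) = 4073559*(1/1063499) - 1026262/3675903*(-1/189722) = 4073559/1063499 - 1026262*1/3675903*(-1/189722) = 4073559/1063499 - 1026262/3675903*(-1/189722) = 4073559/1063499 + 513131/348699834483 = 1420449894771040366/370841925272836017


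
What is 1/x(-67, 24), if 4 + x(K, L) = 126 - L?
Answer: 1/98 ≈ 0.010204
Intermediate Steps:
x(K, L) = 122 - L (x(K, L) = -4 + (126 - L) = 122 - L)
1/x(-67, 24) = 1/(122 - 1*24) = 1/(122 - 24) = 1/98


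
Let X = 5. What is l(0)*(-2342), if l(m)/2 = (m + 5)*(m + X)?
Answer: -117100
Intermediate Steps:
l(m) = 2*(5 + m)² (l(m) = 2*((m + 5)*(m + 5)) = 2*((5 + m)*(5 + m)) = 2*(5 + m)²)
l(0)*(-2342) = (50 + 2*0² + 20*0)*(-2342) = (50 + 2*0 + 0)*(-2342) = (50 + 0 + 0)*(-2342) = 50*(-2342) = -117100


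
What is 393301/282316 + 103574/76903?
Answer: 59486624187/21710947348 ≈ 2.7399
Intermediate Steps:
393301/282316 + 103574/76903 = 59486624187/21710947348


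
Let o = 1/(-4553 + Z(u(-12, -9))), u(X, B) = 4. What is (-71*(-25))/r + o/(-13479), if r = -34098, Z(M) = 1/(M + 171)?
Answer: -1588582604750/30516905133759 ≈ -0.052056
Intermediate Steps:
Z(M) = 1/(171 + M)
o = -175/796774 (o = 1/(-4553 + 1/(171 + 4)) = 1/(-4553 + 1/175) = 1/(-796774/175) = -175/796774 ≈ -0.00021964)
(-71*(-25))/r + o/(-13479) = -71*(-25)/(-34098) - 175/796774/(-13479) = 1775*(-1/34098) - 175/796774*(-1/13479) = -1775/34098 + 175/10739716746 = -1588582604750/30516905133759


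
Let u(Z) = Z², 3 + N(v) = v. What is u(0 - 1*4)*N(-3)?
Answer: -96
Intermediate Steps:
N(v) = -3 + v
u(0 - 1*4)*N(-3) = (0 - 1*4)²*(-3 - 3) = (0 - 4)²*(-6) = (-4)²*(-6) = 16*(-6) = -96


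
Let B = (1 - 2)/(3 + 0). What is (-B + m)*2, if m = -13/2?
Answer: -37/3 ≈ -12.333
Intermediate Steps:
m = -13/2 (m = -13*½ = -13/2 ≈ -6.5000)
B = -⅓ (B = -1/3 = -1*⅓ = -⅓ ≈ -0.33333)
(-B + m)*2 = (-1*(-⅓) - 13/2)*2 = (⅓ - 13/2)*2 = -37/6*2 = -37/3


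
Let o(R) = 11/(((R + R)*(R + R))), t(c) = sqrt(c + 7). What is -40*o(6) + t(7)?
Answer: -55/18 + sqrt(14) ≈ 0.68610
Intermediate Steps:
t(c) = sqrt(7 + c)
o(R) = 11/(4*R**2) (o(R) = 11/(((2*R)*(2*R))) = 11/((4*R**2)) = 11*(1/(4*R**2)) = 11/(4*R**2))
-40*o(6) + t(7) = -110/6**2 + sqrt(7 + 7) = -110/36 + sqrt(14) = -40*11/144 + sqrt(14) = -55/18 + sqrt(14)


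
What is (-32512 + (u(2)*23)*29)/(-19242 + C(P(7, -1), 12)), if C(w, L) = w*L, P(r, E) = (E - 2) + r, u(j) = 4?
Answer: 4974/3199 ≈ 1.5549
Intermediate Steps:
P(r, E) = -2 + E + r (P(r, E) = (-2 + E) + r = -2 + E + r)
C(w, L) = L*w
(-32512 + (u(2)*23)*29)/(-19242 + C(P(7, -1), 12)) = (-32512 + (4*23)*29)/(-19242 + 12*(-2 - 1 + 7)) = (-32512 + 92*29)/(-19242 + 12*4) = (-32512 + 2668)/(-19242 + 48) = -29844/(-19194) = -29844*(-1/19194) = 4974/3199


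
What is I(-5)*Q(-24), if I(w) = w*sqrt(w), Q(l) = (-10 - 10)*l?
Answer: -2400*I*sqrt(5) ≈ -5366.6*I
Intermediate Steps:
Q(l) = -20*l
I(w) = w**(3/2)
I(-5)*Q(-24) = (-5)**(3/2)*(-20*(-24)) = -5*I*sqrt(5)*480 = -2400*I*sqrt(5)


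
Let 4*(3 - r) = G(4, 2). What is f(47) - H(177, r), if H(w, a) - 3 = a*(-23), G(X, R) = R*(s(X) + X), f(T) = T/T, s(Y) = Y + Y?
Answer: -71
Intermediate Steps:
s(Y) = 2*Y
f(T) = 1
G(X, R) = 3*R*X (G(X, R) = R*(2*X + X) = R*(3*X) = 3*R*X)
r = -3 (r = 3 - 3*2*4/4 = 3 - ¼*24 = 3 - 6 = -3)
H(w, a) = 3 - 23*a (H(w, a) = 3 + a*(-23) = 3 - 23*a)
f(47) - H(177, r) = 1 - (3 - 23*(-3)) = 1 - (3 + 69) = 1 - 1*72 = 1 - 72 = -71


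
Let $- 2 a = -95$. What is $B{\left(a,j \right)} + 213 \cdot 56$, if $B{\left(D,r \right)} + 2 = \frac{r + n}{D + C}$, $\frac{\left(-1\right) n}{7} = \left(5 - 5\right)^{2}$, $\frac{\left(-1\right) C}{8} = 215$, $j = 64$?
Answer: $\frac{39892342}{3345} \approx 11926.0$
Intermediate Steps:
$C = -1720$ ($C = \left(-8\right) 215 = -1720$)
$a = \frac{95}{2}$ ($a = \left(- \frac{1}{2}\right) \left(-95\right) = \frac{95}{2} \approx 47.5$)
$n = 0$ ($n = - 7 \left(5 - 5\right)^{2} = - 7 \cdot 0^{2} = \left(-7\right) 0 = 0$)
$B{\left(D,r \right)} = -2 + \frac{r}{-1720 + D}$ ($B{\left(D,r \right)} = -2 + \frac{r + 0}{D - 1720} = -2 + \frac{r}{-1720 + D}$)
$B{\left(a,j \right)} + 213 \cdot 56 = \frac{3440 + 64 - 95}{-1720 + \frac{95}{2}} + 213 \cdot 56 = \frac{3440 + 64 - 95}{- \frac{3345}{2}} + 11928 = \left(- \frac{2}{3345}\right) 3409 + 11928 = - \frac{6818}{3345} + 11928 = \frac{39892342}{3345}$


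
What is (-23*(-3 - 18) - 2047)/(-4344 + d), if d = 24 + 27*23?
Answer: 1564/3699 ≈ 0.42282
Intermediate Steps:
d = 645 (d = 24 + 621 = 645)
(-23*(-3 - 18) - 2047)/(-4344 + d) = (-23*(-3 - 18) - 2047)/(-4344 + 645) = (-23*(-21) - 2047)/(-3699) = (483 - 2047)*(-1/3699) = -1564*(-1/3699) = 1564/3699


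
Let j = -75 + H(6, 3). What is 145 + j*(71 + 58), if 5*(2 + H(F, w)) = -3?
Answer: -49327/5 ≈ -9865.4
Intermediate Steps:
H(F, w) = -13/5 (H(F, w) = -2 + (⅕)*(-3) = -2 - ⅗ = -13/5)
j = -388/5 (j = -75 - 13/5 = -388/5 ≈ -77.600)
145 + j*(71 + 58) = 145 - 388*(71 + 58)/5 = 145 - 388/5*129 = 145 - 50052/5 = -49327/5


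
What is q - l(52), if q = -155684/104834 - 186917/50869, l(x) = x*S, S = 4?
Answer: -13217875597/62009311 ≈ -213.16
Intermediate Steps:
l(x) = 4*x (l(x) = x*4 = 4*x)
q = -319938909/62009311 (q = -155684*1/104834 - 186917*1/50869 = -77842/52417 - 186917/50869 = -319938909/62009311 ≈ -5.1595)
q - l(52) = -319938909/62009311 - 4*52 = -319938909/62009311 - 1*208 = -319938909/62009311 - 208 = -13217875597/62009311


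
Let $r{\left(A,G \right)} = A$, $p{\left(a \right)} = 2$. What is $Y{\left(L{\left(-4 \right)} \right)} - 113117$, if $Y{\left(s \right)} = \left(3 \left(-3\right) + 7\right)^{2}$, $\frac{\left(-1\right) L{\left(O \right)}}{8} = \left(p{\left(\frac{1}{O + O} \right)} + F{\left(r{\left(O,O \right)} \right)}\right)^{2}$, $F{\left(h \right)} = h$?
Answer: $-113113$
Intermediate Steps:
$L{\left(O \right)} = - 8 \left(2 + O\right)^{2}$
$Y{\left(s \right)} = 4$ ($Y{\left(s \right)} = \left(-9 + 7\right)^{2} = \left(-2\right)^{2} = 4$)
$Y{\left(L{\left(-4 \right)} \right)} - 113117 = 4 - 113117 = -113113$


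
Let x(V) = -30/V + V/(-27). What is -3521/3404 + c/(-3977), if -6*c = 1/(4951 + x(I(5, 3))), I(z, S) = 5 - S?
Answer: -233272757534/225521293145 ≈ -1.0344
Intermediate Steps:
x(V) = -30/V - V/27 (x(V) = -30/V + V*(-1/27) = -30/V - V/27)
c = -9/266540 (c = -1/(6*(4951 + (-30/(5 - 1*3) - (5 - 1*3)/27))) = -1/(6*(4951 + (-30/(5 - 3) - (5 - 3)/27))) = -1/(6*(4951 + (-30/2 - 1/27*2))) = -1/(6*(4951 + (-30*½ - 2/27))) = -1/(6*(4951 + (-15 - 2/27))) = -1/(6*(4951 - 407/27)) = -1/(6*133270/27) = -⅙*27/133270 = -9/266540 ≈ -3.3766e-5)
-3521/3404 + c/(-3977) = -3521/3404 - 9/266540/(-3977) = -3521*1/3404 - 9/266540*(-1/3977) = -3521/3404 + 9/1060029580 = -233272757534/225521293145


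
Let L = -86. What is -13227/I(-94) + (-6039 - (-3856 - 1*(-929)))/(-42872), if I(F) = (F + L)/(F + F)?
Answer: -1110502222/80385 ≈ -13815.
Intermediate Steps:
I(F) = (-86 + F)/(2*F) (I(F) = (F - 86)/(F + F) = (-86 + F)/((2*F)) = (-86 + F)*(1/(2*F)) = (-86 + F)/(2*F))
-13227/I(-94) + (-6039 - (-3856 - 1*(-929)))/(-42872) = -13227*(-188/(-86 - 94)) + (-6039 - (-3856 - 1*(-929)))/(-42872) = -13227/((½)*(-1/94)*(-180)) + (-6039 - (-3856 + 929))*(-1/42872) = -13227/45/47 + (-6039 - 1*(-2927))*(-1/42872) = -13227*47/45 + (-6039 + 2927)*(-1/42872) = -207223/15 - 3112*(-1/42872) = -207223/15 + 389/5359 = -1110502222/80385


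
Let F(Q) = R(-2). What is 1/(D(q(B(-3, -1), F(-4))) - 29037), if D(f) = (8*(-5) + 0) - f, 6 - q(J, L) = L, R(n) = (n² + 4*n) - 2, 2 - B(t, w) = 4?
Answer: -1/29089 ≈ -3.4377e-5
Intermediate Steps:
B(t, w) = -2 (B(t, w) = 2 - 1*4 = 2 - 4 = -2)
R(n) = -2 + n² + 4*n
F(Q) = -6 (F(Q) = -2 + (-2)² + 4*(-2) = -2 + 4 - 8 = -6)
q(J, L) = 6 - L
D(f) = -40 - f (D(f) = (-40 + 0) - f = -40 - f)
1/(D(q(B(-3, -1), F(-4))) - 29037) = 1/((-40 - (6 - 1*(-6))) - 29037) = 1/((-40 - (6 + 6)) - 29037) = 1/((-40 - 1*12) - 29037) = 1/((-40 - 12) - 29037) = 1/(-52 - 29037) = 1/(-29089) = -1/29089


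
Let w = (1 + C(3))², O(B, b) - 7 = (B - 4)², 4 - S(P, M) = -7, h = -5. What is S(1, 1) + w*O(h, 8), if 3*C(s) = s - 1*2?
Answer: 1507/9 ≈ 167.44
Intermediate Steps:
S(P, M) = 11 (S(P, M) = 4 - 1*(-7) = 4 + 7 = 11)
C(s) = -⅔ + s/3 (C(s) = (s - 1*2)/3 = (s - 2)/3 = (-2 + s)/3 = -⅔ + s/3)
O(B, b) = 7 + (-4 + B)² (O(B, b) = 7 + (B - 4)² = 7 + (-4 + B)²)
w = 16/9 (w = (1 + (-⅔ + (⅓)*3))² = (1 + (-⅔ + 1))² = (1 + ⅓)² = (4/3)² = 16/9 ≈ 1.7778)
S(1, 1) + w*O(h, 8) = 11 + 16*(7 + (-4 - 5)²)/9 = 11 + 16*(7 + (-9)²)/9 = 11 + 16*(7 + 81)/9 = 11 + (16/9)*88 = 11 + 1408/9 = 1507/9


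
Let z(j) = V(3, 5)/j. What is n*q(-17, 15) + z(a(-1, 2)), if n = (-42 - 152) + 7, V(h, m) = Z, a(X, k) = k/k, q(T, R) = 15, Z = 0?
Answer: -2805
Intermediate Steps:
a(X, k) = 1
V(h, m) = 0
n = -187 (n = -194 + 7 = -187)
z(j) = 0 (z(j) = 0/j = 0)
n*q(-17, 15) + z(a(-1, 2)) = -187*15 + 0 = -2805 + 0 = -2805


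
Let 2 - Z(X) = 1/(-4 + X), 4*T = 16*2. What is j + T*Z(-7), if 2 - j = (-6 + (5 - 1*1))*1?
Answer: 228/11 ≈ 20.727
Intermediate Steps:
T = 8 (T = (16*2)/4 = (¼)*32 = 8)
j = 4 (j = 2 - (-6 + (5 - 1*1)) = 2 - (-6 + (5 - 1)) = 2 - (-6 + 4) = 2 - (-2) = 2 - 1*(-2) = 2 + 2 = 4)
Z(X) = 2 - 1/(-4 + X)
j + T*Z(-7) = 4 + 8*((-9 + 2*(-7))/(-4 - 7)) = 4 + 8*((-9 - 14)/(-11)) = 4 + 8*(-1/11*(-23)) = 4 + 8*(23/11) = 4 + 184/11 = 228/11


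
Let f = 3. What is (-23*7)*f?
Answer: -483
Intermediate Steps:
(-23*7)*f = -23*7*3 = -161*3 = -483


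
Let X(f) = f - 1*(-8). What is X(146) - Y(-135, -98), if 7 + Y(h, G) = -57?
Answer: 218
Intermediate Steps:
X(f) = 8 + f (X(f) = f + 8 = 8 + f)
Y(h, G) = -64 (Y(h, G) = -7 - 57 = -64)
X(146) - Y(-135, -98) = (8 + 146) - 1*(-64) = 154 + 64 = 218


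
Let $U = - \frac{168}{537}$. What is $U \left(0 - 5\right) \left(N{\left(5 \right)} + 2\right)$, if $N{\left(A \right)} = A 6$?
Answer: $\frac{8960}{179} \approx 50.056$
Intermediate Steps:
$N{\left(A \right)} = 6 A$
$U = - \frac{56}{179}$ ($U = \left(-168\right) \frac{1}{537} = - \frac{56}{179} \approx -0.31285$)
$U \left(0 - 5\right) \left(N{\left(5 \right)} + 2\right) = - \frac{56 \left(0 - 5\right) \left(6 \cdot 5 + 2\right)}{179} = - \frac{56 \left(- 5 \left(30 + 2\right)\right)}{179} = - \frac{56 \left(\left(-5\right) 32\right)}{179} = \left(- \frac{56}{179}\right) \left(-160\right) = \frac{8960}{179}$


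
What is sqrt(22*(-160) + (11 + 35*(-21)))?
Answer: 2*I*sqrt(1061) ≈ 65.146*I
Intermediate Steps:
sqrt(22*(-160) + (11 + 35*(-21))) = sqrt(-3520 + (11 - 735)) = sqrt(-3520 - 724) = sqrt(-4244) = 2*I*sqrt(1061)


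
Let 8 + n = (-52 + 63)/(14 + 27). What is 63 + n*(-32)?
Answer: 12727/41 ≈ 310.41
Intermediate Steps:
n = -317/41 (n = -8 + (-52 + 63)/(14 + 27) = -8 + 11/41 = -317/41 ≈ -7.7317)
63 + n*(-32) = 63 - 317/41*(-32) = 63 + 10144/41 = 12727/41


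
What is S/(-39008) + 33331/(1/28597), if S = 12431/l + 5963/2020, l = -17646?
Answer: 662659077526908269521/695218519680 ≈ 9.5317e+8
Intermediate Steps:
S = 40056239/17822460 (S = 12431/(-17646) + 5963/2020 = 12431*(-1/17646) + 5963*(1/2020) = -12431/17646 + 5963/2020 = 40056239/17822460 ≈ 2.2475)
S/(-39008) + 33331/(1/28597) = (40056239/17822460)/(-39008) + 33331/(1/28597) = (40056239/17822460)*(-1/39008) + 33331/(1/28597) = -40056239/695218519680 + 33331*28597 = -40056239/695218519680 + 953166607 = 662659077526908269521/695218519680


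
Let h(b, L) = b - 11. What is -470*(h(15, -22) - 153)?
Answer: 70030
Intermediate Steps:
h(b, L) = -11 + b
-470*(h(15, -22) - 153) = -470*((-11 + 15) - 153) = -470*(4 - 153) = -470*(-149) = 70030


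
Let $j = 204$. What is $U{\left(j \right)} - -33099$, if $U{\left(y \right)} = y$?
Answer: $33303$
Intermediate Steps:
$U{\left(j \right)} - -33099 = 204 - -33099 = 204 + 33099 = 33303$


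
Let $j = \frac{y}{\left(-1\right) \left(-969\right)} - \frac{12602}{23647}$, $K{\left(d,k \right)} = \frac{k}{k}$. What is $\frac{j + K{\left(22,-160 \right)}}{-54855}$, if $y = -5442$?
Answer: $\frac{2313419}{24645967515} \approx 9.3866 \cdot 10^{-5}$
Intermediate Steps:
$K{\left(d,k \right)} = 1$
$j = - \frac{2762712}{449293}$ ($j = - \frac{5442}{\left(-1\right) \left(-969\right)} - \frac{12602}{23647} = - \frac{5442}{969} - \frac{12602}{23647} = \left(-5442\right) \frac{1}{969} - \frac{12602}{23647} = - \frac{1814}{323} - \frac{12602}{23647} = - \frac{2762712}{449293} \approx -6.149$)
$\frac{j + K{\left(22,-160 \right)}}{-54855} = \frac{- \frac{2762712}{449293} + 1}{-54855} = \left(- \frac{2313419}{449293}\right) \left(- \frac{1}{54855}\right) = \frac{2313419}{24645967515}$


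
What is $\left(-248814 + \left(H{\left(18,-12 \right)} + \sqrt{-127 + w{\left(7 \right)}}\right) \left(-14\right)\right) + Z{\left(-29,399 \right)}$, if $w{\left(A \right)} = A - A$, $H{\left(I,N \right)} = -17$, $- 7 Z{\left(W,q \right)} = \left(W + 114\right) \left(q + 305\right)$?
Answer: $- \frac{1799872}{7} - 14 i \sqrt{127} \approx -2.5712 \cdot 10^{5} - 157.77 i$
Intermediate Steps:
$Z{\left(W,q \right)} = - \frac{\left(114 + W\right) \left(305 + q\right)}{7}$ ($Z{\left(W,q \right)} = - \frac{\left(W + 114\right) \left(q + 305\right)}{7} = - \frac{\left(114 + W\right) \left(305 + q\right)}{7}$)
$w{\left(A \right)} = 0$
$\left(-248814 + \left(H{\left(18,-12 \right)} + \sqrt{-127 + w{\left(7 \right)}}\right) \left(-14\right)\right) + Z{\left(-29,399 \right)} = \left(-248814 + \left(-17 + \sqrt{-127 + 0}\right) \left(-14\right)\right) - \left(\frac{71411}{7} - 1653\right) = \left(-248814 + \left(-17 + \sqrt{-127}\right) \left(-14\right)\right) + \left(- \frac{34770}{7} + \frac{8845}{7} - 6498 + 1653\right) = \left(-248814 + \left(-17 + i \sqrt{127}\right) \left(-14\right)\right) - \frac{59840}{7} = \left(-248814 + \left(238 - 14 i \sqrt{127}\right)\right) - \frac{59840}{7} = \left(-248576 - 14 i \sqrt{127}\right) - \frac{59840}{7} = - \frac{1799872}{7} - 14 i \sqrt{127}$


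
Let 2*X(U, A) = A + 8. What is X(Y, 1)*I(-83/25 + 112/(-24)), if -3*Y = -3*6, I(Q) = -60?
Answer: -270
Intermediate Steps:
Y = 6 (Y = -(-1)*6 = -1/3*(-18) = 6)
X(U, A) = 4 + A/2 (X(U, A) = (A + 8)/2 = (8 + A)/2 = 4 + A/2)
X(Y, 1)*I(-83/25 + 112/(-24)) = (4 + (1/2)*1)*(-60) = (4 + 1/2)*(-60) = (9/2)*(-60) = -270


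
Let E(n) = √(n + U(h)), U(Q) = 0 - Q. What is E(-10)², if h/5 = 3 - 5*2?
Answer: 25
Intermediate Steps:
h = -35 (h = 5*(3 - 5*2) = 5*(3 - 10) = 5*(-7) = -35)
U(Q) = -Q
E(n) = √(35 + n) (E(n) = √(n - 1*(-35)) = √(n + 35) = √(35 + n))
E(-10)² = (√(35 - 10))² = (√25)² = 5² = 25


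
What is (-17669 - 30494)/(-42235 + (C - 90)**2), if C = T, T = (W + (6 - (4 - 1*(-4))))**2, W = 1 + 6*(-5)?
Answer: -48163/716406 ≈ -0.067229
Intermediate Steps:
W = -29 (W = 1 - 30 = -29)
T = 961 (T = (-29 + (6 - (4 - 1*(-4))))**2 = (-29 + (6 - (4 + 4)))**2 = (-29 + (6 - 1*8))**2 = (-29 + (6 - 8))**2 = (-29 - 2)**2 = (-31)**2 = 961)
C = 961
(-17669 - 30494)/(-42235 + (C - 90)**2) = (-17669 - 30494)/(-42235 + (961 - 90)**2) = -48163/(-42235 + 871**2) = -48163/(-42235 + 758641) = -48163/716406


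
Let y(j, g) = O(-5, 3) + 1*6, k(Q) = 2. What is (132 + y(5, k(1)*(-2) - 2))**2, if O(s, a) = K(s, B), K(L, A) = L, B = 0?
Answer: 17689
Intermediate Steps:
O(s, a) = s
y(j, g) = 1 (y(j, g) = -5 + 1*6 = -5 + 6 = 1)
(132 + y(5, k(1)*(-2) - 2))**2 = (132 + 1)**2 = 133**2 = 17689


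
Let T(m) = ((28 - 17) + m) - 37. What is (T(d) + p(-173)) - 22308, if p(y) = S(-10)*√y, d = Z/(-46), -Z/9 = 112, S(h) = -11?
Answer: -513178/23 - 11*I*√173 ≈ -22312.0 - 144.68*I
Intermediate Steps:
Z = -1008 (Z = -9*112 = -1008)
d = 504/23 (d = -1008/(-46) = -1008*(-1/46) = 504/23 ≈ 21.913)
p(y) = -11*√y
T(m) = -26 + m (T(m) = (11 + m) - 37 = -26 + m)
(T(d) + p(-173)) - 22308 = ((-26 + 504/23) - 11*I*√173) - 22308 = (-94/23 - 11*I*√173) - 22308 = -513178/23 - 11*I*√173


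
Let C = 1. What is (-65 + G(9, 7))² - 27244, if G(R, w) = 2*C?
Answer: -23275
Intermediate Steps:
G(R, w) = 2 (G(R, w) = 2*1 = 2)
(-65 + G(9, 7))² - 27244 = (-65 + 2)² - 27244 = (-63)² - 27244 = 3969 - 27244 = -23275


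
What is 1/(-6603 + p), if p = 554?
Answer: -1/6049 ≈ -0.00016532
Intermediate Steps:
1/(-6603 + p) = 1/(-6603 + 554) = 1/(-6049) = -1/6049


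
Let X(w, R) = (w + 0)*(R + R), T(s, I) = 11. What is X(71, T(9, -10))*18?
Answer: 28116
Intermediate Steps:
X(w, R) = 2*R*w (X(w, R) = w*(2*R) = 2*R*w)
X(71, T(9, -10))*18 = (2*11*71)*18 = 1562*18 = 28116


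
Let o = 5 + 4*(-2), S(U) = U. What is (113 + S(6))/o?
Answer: -119/3 ≈ -39.667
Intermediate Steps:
o = -3 (o = 5 - 8 = -3)
(113 + S(6))/o = (113 + 6)/(-3) = 119*(-1/3) = -119/3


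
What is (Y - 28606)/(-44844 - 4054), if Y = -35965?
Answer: 64571/48898 ≈ 1.3205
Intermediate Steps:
(Y - 28606)/(-44844 - 4054) = (-35965 - 28606)/(-44844 - 4054) = -64571/(-48898) = -64571*(-1/48898) = 64571/48898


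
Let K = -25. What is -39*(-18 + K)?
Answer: 1677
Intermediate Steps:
-39*(-18 + K) = -39*(-18 - 25) = -39*(-43) = 1677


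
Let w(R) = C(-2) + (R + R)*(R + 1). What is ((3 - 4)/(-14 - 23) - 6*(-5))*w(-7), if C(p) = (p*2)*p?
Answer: 102212/37 ≈ 2762.5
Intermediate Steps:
C(p) = 2*p² (C(p) = (2*p)*p = 2*p²)
w(R) = 8 + 2*R*(1 + R) (w(R) = 2*(-2)² + (R + R)*(R + 1) = 2*4 + (2*R)*(1 + R) = 8 + 2*R*(1 + R))
((3 - 4)/(-14 - 23) - 6*(-5))*w(-7) = ((3 - 4)/(-14 - 23) - 6*(-5))*(8 + 2*(-7) + 2*(-7)²) = (-1/(-37) + 30)*(8 - 14 + 2*49) = (-1*(-1/37) + 30)*(8 - 14 + 98) = (1/37 + 30)*92 = (1111/37)*92 = 102212/37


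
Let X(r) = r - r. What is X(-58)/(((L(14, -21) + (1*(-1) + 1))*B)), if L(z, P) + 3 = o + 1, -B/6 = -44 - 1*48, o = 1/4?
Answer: 0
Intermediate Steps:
X(r) = 0
o = ¼ ≈ 0.25000
B = 552 (B = -6*(-44 - 1*48) = -6*(-44 - 48) = -6*(-92) = 552)
L(z, P) = -7/4 (L(z, P) = -3 + (¼ + 1) = -3 + 5/4 = -7/4)
X(-58)/(((L(14, -21) + (1*(-1) + 1))*B)) = 0/(((-7/4 + (1*(-1) + 1))*552)) = 0/(((-7/4 + (-1 + 1))*552)) = 0/(((-7/4 + 0)*552)) = 0/((-7/4*552)) = 0/(-966) = 0*(-1/966) = 0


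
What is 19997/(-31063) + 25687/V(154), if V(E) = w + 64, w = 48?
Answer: 795675617/3479056 ≈ 228.70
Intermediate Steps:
V(E) = 112 (V(E) = 48 + 64 = 112)
19997/(-31063) + 25687/V(154) = 19997/(-31063) + 25687/112 = 19997*(-1/31063) + 25687*(1/112) = -19997/31063 + 25687/112 = 795675617/3479056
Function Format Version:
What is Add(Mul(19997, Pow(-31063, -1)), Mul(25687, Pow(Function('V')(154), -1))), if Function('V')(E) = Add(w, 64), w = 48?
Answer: Rational(795675617, 3479056) ≈ 228.70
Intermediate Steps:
Function('V')(E) = 112 (Function('V')(E) = Add(48, 64) = 112)
Add(Mul(19997, Pow(-31063, -1)), Mul(25687, Pow(Function('V')(154), -1))) = Add(Mul(19997, Pow(-31063, -1)), Mul(25687, Pow(112, -1))) = Add(Mul(19997, Rational(-1, 31063)), Mul(25687, Rational(1, 112))) = Add(Rational(-19997, 31063), Rational(25687, 112)) = Rational(795675617, 3479056)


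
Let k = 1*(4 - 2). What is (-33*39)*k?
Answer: -2574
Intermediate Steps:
k = 2 (k = 1*2 = 2)
(-33*39)*k = -33*39*2 = -1287*2 = -2574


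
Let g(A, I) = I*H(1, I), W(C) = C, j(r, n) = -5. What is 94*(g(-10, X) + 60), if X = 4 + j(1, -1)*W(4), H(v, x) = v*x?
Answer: 29704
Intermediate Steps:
X = -16 (X = 4 - 5*4 = 4 - 20 = -16)
g(A, I) = I**2 (g(A, I) = I*(1*I) = I*I = I**2)
94*(g(-10, X) + 60) = 94*((-16)**2 + 60) = 94*(256 + 60) = 94*316 = 29704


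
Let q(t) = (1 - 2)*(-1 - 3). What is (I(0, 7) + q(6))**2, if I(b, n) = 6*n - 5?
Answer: 1681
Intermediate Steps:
I(b, n) = -5 + 6*n
q(t) = 4 (q(t) = -1*(-4) = 4)
(I(0, 7) + q(6))**2 = ((-5 + 6*7) + 4)**2 = ((-5 + 42) + 4)**2 = (37 + 4)**2 = 41**2 = 1681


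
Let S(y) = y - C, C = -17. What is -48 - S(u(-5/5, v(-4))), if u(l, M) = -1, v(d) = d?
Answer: -64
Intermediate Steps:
S(y) = 17 + y (S(y) = y - 1*(-17) = y + 17 = 17 + y)
-48 - S(u(-5/5, v(-4))) = -48 - (17 - 1) = -48 - 1*16 = -48 - 16 = -64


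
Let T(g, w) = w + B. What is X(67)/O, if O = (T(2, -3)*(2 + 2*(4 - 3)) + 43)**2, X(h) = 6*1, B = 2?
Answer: 2/507 ≈ 0.0039448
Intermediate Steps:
X(h) = 6
T(g, w) = 2 + w (T(g, w) = w + 2 = 2 + w)
O = 1521 (O = ((2 - 3)*(2 + 2*(4 - 3)) + 43)**2 = (-(2 + 2*1) + 43)**2 = (-(2 + 2) + 43)**2 = (-1*4 + 43)**2 = (-4 + 43)**2 = 39**2 = 1521)
X(67)/O = 6/1521 = 6*(1/1521) = 2/507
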